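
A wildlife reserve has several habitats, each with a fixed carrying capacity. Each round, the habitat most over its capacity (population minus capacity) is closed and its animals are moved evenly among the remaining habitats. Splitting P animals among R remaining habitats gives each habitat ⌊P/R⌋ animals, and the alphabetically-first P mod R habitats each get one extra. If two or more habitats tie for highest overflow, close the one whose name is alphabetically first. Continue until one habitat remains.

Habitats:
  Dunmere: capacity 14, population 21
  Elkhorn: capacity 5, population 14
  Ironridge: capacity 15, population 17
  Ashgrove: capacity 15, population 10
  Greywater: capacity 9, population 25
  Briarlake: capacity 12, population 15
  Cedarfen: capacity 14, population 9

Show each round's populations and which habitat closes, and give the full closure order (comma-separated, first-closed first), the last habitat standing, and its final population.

Closure order: Greywater, Elkhorn, Dunmere, Briarlake, Ironridge, Ashgrove
Last habitat: Cedarfen with 111 animals

Round 1: Ashgrove=10 Briarlake=15 Cedarfen=9 Dunmere=21 Elkhorn=14 Greywater=25 Ironridge=17 → close Greywater (overflow 16)
  25÷6 = 4 each, +1 to first 1
Round 2: Ashgrove=15 Briarlake=19 Cedarfen=13 Dunmere=25 Elkhorn=18 Ironridge=21 → close Elkhorn (overflow 13)
  18÷5 = 3 each, +1 to first 3
Round 3: Ashgrove=19 Briarlake=23 Cedarfen=17 Dunmere=28 Ironridge=24 → close Dunmere (overflow 14)
  28÷4 = 7 each, +1 to first 0
Round 4: Ashgrove=26 Briarlake=30 Cedarfen=24 Ironridge=31 → close Briarlake (overflow 18)
  30÷3 = 10 each, +1 to first 0
Round 5: Ashgrove=36 Cedarfen=34 Ironridge=41 → close Ironridge (overflow 26)
  41÷2 = 20 each, +1 to first 1
Round 6: Ashgrove=57 Cedarfen=54 → close Ashgrove (overflow 42)
  57÷1 = 57 each, +1 to first 0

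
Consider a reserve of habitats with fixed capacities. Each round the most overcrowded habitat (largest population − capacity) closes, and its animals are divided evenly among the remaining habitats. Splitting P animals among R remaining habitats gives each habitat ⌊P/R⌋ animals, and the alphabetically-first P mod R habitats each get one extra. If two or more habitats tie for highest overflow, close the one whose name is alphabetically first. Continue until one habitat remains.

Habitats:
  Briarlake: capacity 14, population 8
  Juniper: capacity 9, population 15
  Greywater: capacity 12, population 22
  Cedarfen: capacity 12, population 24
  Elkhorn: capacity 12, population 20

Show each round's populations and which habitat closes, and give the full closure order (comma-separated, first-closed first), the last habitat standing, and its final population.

Round 1: Briarlake=8 Cedarfen=24 Elkhorn=20 Greywater=22 Juniper=15 → close Cedarfen (overflow 12)
  24÷4 = 6 each, +1 to first 0
Round 2: Briarlake=14 Elkhorn=26 Greywater=28 Juniper=21 → close Greywater (overflow 16)
  28÷3 = 9 each, +1 to first 1
Round 3: Briarlake=24 Elkhorn=35 Juniper=30 → close Elkhorn (overflow 23)
  35÷2 = 17 each, +1 to first 1
Round 4: Briarlake=42 Juniper=47 → close Juniper (overflow 38)
  47÷1 = 47 each, +1 to first 0

Closure order: Cedarfen, Greywater, Elkhorn, Juniper
Last habitat: Briarlake with 89 animals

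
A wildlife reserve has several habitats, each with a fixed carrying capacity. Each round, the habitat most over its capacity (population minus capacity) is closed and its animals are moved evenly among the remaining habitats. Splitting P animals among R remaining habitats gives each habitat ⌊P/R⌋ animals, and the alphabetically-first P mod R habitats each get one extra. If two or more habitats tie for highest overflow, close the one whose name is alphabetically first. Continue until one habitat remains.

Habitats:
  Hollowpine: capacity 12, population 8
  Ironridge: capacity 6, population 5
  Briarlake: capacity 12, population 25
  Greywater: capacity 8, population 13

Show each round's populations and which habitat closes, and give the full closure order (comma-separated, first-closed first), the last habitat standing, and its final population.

Round 1: Briarlake=25 Greywater=13 Hollowpine=8 Ironridge=5 → close Briarlake (overflow 13)
  25÷3 = 8 each, +1 to first 1
Round 2: Greywater=22 Hollowpine=16 Ironridge=13 → close Greywater (overflow 14)
  22÷2 = 11 each, +1 to first 0
Round 3: Hollowpine=27 Ironridge=24 → close Ironridge (overflow 18)
  24÷1 = 24 each, +1 to first 0

Closure order: Briarlake, Greywater, Ironridge
Last habitat: Hollowpine with 51 animals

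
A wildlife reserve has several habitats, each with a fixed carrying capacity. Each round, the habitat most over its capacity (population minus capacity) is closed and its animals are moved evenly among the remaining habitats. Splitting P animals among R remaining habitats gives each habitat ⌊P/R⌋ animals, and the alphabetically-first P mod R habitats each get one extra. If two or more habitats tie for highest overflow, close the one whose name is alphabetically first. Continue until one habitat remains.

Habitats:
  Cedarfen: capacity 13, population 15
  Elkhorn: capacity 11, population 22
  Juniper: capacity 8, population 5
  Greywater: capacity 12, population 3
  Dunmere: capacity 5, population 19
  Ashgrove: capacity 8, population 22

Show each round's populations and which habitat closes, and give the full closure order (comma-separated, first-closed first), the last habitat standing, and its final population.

Round 1: Ashgrove=22 Cedarfen=15 Dunmere=19 Elkhorn=22 Greywater=3 Juniper=5 → close Ashgrove (overflow 14)
  22÷5 = 4 each, +1 to first 2
Round 2: Cedarfen=20 Dunmere=24 Elkhorn=26 Greywater=7 Juniper=9 → close Dunmere (overflow 19)
  24÷4 = 6 each, +1 to first 0
Round 3: Cedarfen=26 Elkhorn=32 Greywater=13 Juniper=15 → close Elkhorn (overflow 21)
  32÷3 = 10 each, +1 to first 2
Round 4: Cedarfen=37 Greywater=24 Juniper=25 → close Cedarfen (overflow 24)
  37÷2 = 18 each, +1 to first 1
Round 5: Greywater=43 Juniper=43 → close Juniper (overflow 35)
  43÷1 = 43 each, +1 to first 0

Closure order: Ashgrove, Dunmere, Elkhorn, Cedarfen, Juniper
Last habitat: Greywater with 86 animals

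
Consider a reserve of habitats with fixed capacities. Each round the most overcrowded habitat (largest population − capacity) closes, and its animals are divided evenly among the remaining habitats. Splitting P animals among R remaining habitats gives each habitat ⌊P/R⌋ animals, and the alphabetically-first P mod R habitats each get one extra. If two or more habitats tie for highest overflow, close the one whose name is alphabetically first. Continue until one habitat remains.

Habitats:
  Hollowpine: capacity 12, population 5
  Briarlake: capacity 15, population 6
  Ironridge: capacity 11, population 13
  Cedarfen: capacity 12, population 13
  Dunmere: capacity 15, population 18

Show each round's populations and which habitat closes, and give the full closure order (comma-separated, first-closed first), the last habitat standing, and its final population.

Closure order: Dunmere, Cedarfen, Ironridge, Briarlake
Last habitat: Hollowpine with 55 animals

Round 1: Briarlake=6 Cedarfen=13 Dunmere=18 Hollowpine=5 Ironridge=13 → close Dunmere (overflow 3)
  18÷4 = 4 each, +1 to first 2
Round 2: Briarlake=11 Cedarfen=18 Hollowpine=9 Ironridge=17 → close Cedarfen (overflow 6)
  18÷3 = 6 each, +1 to first 0
Round 3: Briarlake=17 Hollowpine=15 Ironridge=23 → close Ironridge (overflow 12)
  23÷2 = 11 each, +1 to first 1
Round 4: Briarlake=29 Hollowpine=26 → close Briarlake (overflow 14)
  29÷1 = 29 each, +1 to first 0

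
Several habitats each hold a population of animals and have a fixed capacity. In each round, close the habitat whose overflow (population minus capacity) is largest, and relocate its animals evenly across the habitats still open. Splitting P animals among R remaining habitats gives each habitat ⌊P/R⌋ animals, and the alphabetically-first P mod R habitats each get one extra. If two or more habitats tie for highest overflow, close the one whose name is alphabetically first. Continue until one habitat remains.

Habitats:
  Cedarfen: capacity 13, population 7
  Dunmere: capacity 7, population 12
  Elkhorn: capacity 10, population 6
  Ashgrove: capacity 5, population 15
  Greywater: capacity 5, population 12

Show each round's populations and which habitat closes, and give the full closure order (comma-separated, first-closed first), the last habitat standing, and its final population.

Round 1: Ashgrove=15 Cedarfen=7 Dunmere=12 Elkhorn=6 Greywater=12 → close Ashgrove (overflow 10)
  15÷4 = 3 each, +1 to first 3
Round 2: Cedarfen=11 Dunmere=16 Elkhorn=10 Greywater=15 → close Greywater (overflow 10)
  15÷3 = 5 each, +1 to first 0
Round 3: Cedarfen=16 Dunmere=21 Elkhorn=15 → close Dunmere (overflow 14)
  21÷2 = 10 each, +1 to first 1
Round 4: Cedarfen=27 Elkhorn=25 → close Elkhorn (overflow 15)
  25÷1 = 25 each, +1 to first 0

Closure order: Ashgrove, Greywater, Dunmere, Elkhorn
Last habitat: Cedarfen with 52 animals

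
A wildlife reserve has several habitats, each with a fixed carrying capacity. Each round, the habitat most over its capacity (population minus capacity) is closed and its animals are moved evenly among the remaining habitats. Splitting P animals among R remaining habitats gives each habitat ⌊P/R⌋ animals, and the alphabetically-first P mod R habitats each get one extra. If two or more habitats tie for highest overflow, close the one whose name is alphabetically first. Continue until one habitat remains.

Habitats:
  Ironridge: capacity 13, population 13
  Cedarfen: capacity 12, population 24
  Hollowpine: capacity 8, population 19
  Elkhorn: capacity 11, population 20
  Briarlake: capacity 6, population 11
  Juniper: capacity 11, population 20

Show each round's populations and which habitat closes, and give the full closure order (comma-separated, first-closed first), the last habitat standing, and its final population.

Round 1: Briarlake=11 Cedarfen=24 Elkhorn=20 Hollowpine=19 Ironridge=13 Juniper=20 → close Cedarfen (overflow 12)
  24÷5 = 4 each, +1 to first 4
Round 2: Briarlake=16 Elkhorn=25 Hollowpine=24 Ironridge=18 Juniper=24 → close Hollowpine (overflow 16)
  24÷4 = 6 each, +1 to first 0
Round 3: Briarlake=22 Elkhorn=31 Ironridge=24 Juniper=30 → close Elkhorn (overflow 20)
  31÷3 = 10 each, +1 to first 1
Round 4: Briarlake=33 Ironridge=34 Juniper=40 → close Juniper (overflow 29)
  40÷2 = 20 each, +1 to first 0
Round 5: Briarlake=53 Ironridge=54 → close Briarlake (overflow 47)
  53÷1 = 53 each, +1 to first 0

Closure order: Cedarfen, Hollowpine, Elkhorn, Juniper, Briarlake
Last habitat: Ironridge with 107 animals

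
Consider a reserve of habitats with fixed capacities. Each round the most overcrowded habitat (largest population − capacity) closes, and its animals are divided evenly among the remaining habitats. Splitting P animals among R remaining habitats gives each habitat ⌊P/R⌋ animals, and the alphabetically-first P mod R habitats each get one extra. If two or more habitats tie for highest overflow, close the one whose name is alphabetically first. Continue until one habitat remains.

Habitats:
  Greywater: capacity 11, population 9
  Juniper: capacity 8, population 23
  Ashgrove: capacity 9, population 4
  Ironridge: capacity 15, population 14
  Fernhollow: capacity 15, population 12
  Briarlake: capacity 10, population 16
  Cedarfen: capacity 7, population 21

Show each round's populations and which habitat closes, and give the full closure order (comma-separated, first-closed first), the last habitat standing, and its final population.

Closure order: Juniper, Cedarfen, Briarlake, Greywater, Ironridge, Fernhollow
Last habitat: Ashgrove with 99 animals

Round 1: Ashgrove=4 Briarlake=16 Cedarfen=21 Fernhollow=12 Greywater=9 Ironridge=14 Juniper=23 → close Juniper (overflow 15)
  23÷6 = 3 each, +1 to first 5
Round 2: Ashgrove=8 Briarlake=20 Cedarfen=25 Fernhollow=16 Greywater=13 Ironridge=17 → close Cedarfen (overflow 18)
  25÷5 = 5 each, +1 to first 0
Round 3: Ashgrove=13 Briarlake=25 Fernhollow=21 Greywater=18 Ironridge=22 → close Briarlake (overflow 15)
  25÷4 = 6 each, +1 to first 1
Round 4: Ashgrove=20 Fernhollow=27 Greywater=24 Ironridge=28 → close Greywater (overflow 13)
  24÷3 = 8 each, +1 to first 0
Round 5: Ashgrove=28 Fernhollow=35 Ironridge=36 → close Ironridge (overflow 21)
  36÷2 = 18 each, +1 to first 0
Round 6: Ashgrove=46 Fernhollow=53 → close Fernhollow (overflow 38)
  53÷1 = 53 each, +1 to first 0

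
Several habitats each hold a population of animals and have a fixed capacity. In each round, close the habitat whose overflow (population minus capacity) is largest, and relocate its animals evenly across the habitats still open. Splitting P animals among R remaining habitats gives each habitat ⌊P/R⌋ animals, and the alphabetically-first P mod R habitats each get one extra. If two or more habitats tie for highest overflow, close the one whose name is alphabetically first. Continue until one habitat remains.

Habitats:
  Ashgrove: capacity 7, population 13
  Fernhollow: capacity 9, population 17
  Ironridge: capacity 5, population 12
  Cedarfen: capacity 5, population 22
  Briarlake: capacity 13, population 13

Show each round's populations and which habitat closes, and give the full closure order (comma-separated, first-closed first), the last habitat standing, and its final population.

Round 1: Ashgrove=13 Briarlake=13 Cedarfen=22 Fernhollow=17 Ironridge=12 → close Cedarfen (overflow 17)
  22÷4 = 5 each, +1 to first 2
Round 2: Ashgrove=19 Briarlake=19 Fernhollow=22 Ironridge=17 → close Fernhollow (overflow 13)
  22÷3 = 7 each, +1 to first 1
Round 3: Ashgrove=27 Briarlake=26 Ironridge=24 → close Ashgrove (overflow 20)
  27÷2 = 13 each, +1 to first 1
Round 4: Briarlake=40 Ironridge=37 → close Ironridge (overflow 32)
  37÷1 = 37 each, +1 to first 0

Closure order: Cedarfen, Fernhollow, Ashgrove, Ironridge
Last habitat: Briarlake with 77 animals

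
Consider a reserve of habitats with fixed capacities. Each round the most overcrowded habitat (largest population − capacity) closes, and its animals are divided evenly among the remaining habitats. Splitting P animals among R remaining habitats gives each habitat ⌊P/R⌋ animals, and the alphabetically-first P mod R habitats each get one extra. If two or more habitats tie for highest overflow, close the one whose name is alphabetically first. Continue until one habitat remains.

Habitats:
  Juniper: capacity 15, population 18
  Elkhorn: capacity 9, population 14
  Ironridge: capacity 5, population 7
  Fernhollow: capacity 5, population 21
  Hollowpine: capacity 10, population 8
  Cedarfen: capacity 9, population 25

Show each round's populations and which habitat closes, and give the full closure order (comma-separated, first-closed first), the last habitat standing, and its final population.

Round 1: Cedarfen=25 Elkhorn=14 Fernhollow=21 Hollowpine=8 Ironridge=7 Juniper=18 → close Cedarfen (overflow 16)
  25÷5 = 5 each, +1 to first 0
Round 2: Elkhorn=19 Fernhollow=26 Hollowpine=13 Ironridge=12 Juniper=23 → close Fernhollow (overflow 21)
  26÷4 = 6 each, +1 to first 2
Round 3: Elkhorn=26 Hollowpine=20 Ironridge=18 Juniper=29 → close Elkhorn (overflow 17)
  26÷3 = 8 each, +1 to first 2
Round 4: Hollowpine=29 Ironridge=27 Juniper=37 → close Ironridge (overflow 22)
  27÷2 = 13 each, +1 to first 1
Round 5: Hollowpine=43 Juniper=50 → close Juniper (overflow 35)
  50÷1 = 50 each, +1 to first 0

Closure order: Cedarfen, Fernhollow, Elkhorn, Ironridge, Juniper
Last habitat: Hollowpine with 93 animals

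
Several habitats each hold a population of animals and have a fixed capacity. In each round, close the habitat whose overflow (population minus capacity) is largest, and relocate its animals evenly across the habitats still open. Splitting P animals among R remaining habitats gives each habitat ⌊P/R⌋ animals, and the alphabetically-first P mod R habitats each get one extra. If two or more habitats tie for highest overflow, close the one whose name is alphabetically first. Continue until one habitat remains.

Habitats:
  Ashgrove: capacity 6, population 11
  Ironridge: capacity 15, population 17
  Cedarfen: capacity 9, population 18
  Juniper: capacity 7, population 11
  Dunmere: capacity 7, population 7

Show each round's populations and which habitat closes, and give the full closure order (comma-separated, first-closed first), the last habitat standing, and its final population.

Closure order: Cedarfen, Ashgrove, Juniper, Dunmere
Last habitat: Ironridge with 64 animals

Round 1: Ashgrove=11 Cedarfen=18 Dunmere=7 Ironridge=17 Juniper=11 → close Cedarfen (overflow 9)
  18÷4 = 4 each, +1 to first 2
Round 2: Ashgrove=16 Dunmere=12 Ironridge=21 Juniper=15 → close Ashgrove (overflow 10)
  16÷3 = 5 each, +1 to first 1
Round 3: Dunmere=18 Ironridge=26 Juniper=20 → close Juniper (overflow 13)
  20÷2 = 10 each, +1 to first 0
Round 4: Dunmere=28 Ironridge=36 → close Dunmere (overflow 21)
  28÷1 = 28 each, +1 to first 0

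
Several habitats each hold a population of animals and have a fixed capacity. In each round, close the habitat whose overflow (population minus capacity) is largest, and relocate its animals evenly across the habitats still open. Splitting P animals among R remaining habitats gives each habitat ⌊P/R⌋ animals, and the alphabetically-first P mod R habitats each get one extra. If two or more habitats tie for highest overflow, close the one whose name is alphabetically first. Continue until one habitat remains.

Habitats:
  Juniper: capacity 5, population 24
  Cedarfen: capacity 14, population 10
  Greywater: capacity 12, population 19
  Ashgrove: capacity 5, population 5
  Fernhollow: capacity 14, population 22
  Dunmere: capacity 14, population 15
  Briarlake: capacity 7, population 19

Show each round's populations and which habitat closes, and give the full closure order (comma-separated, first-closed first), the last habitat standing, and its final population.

Closure order: Juniper, Briarlake, Fernhollow, Greywater, Ashgrove, Dunmere
Last habitat: Cedarfen with 114 animals

Round 1: Ashgrove=5 Briarlake=19 Cedarfen=10 Dunmere=15 Fernhollow=22 Greywater=19 Juniper=24 → close Juniper (overflow 19)
  24÷6 = 4 each, +1 to first 0
Round 2: Ashgrove=9 Briarlake=23 Cedarfen=14 Dunmere=19 Fernhollow=26 Greywater=23 → close Briarlake (overflow 16)
  23÷5 = 4 each, +1 to first 3
Round 3: Ashgrove=14 Cedarfen=19 Dunmere=24 Fernhollow=30 Greywater=27 → close Fernhollow (overflow 16)
  30÷4 = 7 each, +1 to first 2
Round 4: Ashgrove=22 Cedarfen=27 Dunmere=31 Greywater=34 → close Greywater (overflow 22)
  34÷3 = 11 each, +1 to first 1
Round 5: Ashgrove=34 Cedarfen=38 Dunmere=42 → close Ashgrove (overflow 29)
  34÷2 = 17 each, +1 to first 0
Round 6: Cedarfen=55 Dunmere=59 → close Dunmere (overflow 45)
  59÷1 = 59 each, +1 to first 0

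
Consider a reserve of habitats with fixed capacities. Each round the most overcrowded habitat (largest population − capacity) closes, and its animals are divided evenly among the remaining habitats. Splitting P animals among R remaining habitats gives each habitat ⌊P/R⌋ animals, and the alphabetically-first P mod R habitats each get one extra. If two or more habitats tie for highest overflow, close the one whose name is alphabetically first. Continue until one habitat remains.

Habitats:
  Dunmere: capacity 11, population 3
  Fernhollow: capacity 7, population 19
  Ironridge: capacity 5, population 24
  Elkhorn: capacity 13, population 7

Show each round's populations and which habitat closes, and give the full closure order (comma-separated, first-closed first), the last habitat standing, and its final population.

Closure order: Ironridge, Fernhollow, Elkhorn
Last habitat: Dunmere with 53 animals

Round 1: Dunmere=3 Elkhorn=7 Fernhollow=19 Ironridge=24 → close Ironridge (overflow 19)
  24÷3 = 8 each, +1 to first 0
Round 2: Dunmere=11 Elkhorn=15 Fernhollow=27 → close Fernhollow (overflow 20)
  27÷2 = 13 each, +1 to first 1
Round 3: Dunmere=25 Elkhorn=28 → close Elkhorn (overflow 15)
  28÷1 = 28 each, +1 to first 0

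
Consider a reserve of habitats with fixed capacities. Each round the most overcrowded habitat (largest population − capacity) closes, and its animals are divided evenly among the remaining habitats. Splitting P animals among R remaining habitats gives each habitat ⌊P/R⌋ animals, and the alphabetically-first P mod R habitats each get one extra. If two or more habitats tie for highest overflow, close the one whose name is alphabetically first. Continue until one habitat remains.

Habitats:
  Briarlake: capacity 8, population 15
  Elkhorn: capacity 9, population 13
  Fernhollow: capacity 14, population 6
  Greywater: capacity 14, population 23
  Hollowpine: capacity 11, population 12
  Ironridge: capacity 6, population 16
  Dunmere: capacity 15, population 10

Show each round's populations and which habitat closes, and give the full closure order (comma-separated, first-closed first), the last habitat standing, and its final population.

Closure order: Ironridge, Greywater, Briarlake, Elkhorn, Hollowpine, Dunmere
Last habitat: Fernhollow with 95 animals

Round 1: Briarlake=15 Dunmere=10 Elkhorn=13 Fernhollow=6 Greywater=23 Hollowpine=12 Ironridge=16 → close Ironridge (overflow 10)
  16÷6 = 2 each, +1 to first 4
Round 2: Briarlake=18 Dunmere=13 Elkhorn=16 Fernhollow=9 Greywater=25 Hollowpine=14 → close Greywater (overflow 11)
  25÷5 = 5 each, +1 to first 0
Round 3: Briarlake=23 Dunmere=18 Elkhorn=21 Fernhollow=14 Hollowpine=19 → close Briarlake (overflow 15)
  23÷4 = 5 each, +1 to first 3
Round 4: Dunmere=24 Elkhorn=27 Fernhollow=20 Hollowpine=24 → close Elkhorn (overflow 18)
  27÷3 = 9 each, +1 to first 0
Round 5: Dunmere=33 Fernhollow=29 Hollowpine=33 → close Hollowpine (overflow 22)
  33÷2 = 16 each, +1 to first 1
Round 6: Dunmere=50 Fernhollow=45 → close Dunmere (overflow 35)
  50÷1 = 50 each, +1 to first 0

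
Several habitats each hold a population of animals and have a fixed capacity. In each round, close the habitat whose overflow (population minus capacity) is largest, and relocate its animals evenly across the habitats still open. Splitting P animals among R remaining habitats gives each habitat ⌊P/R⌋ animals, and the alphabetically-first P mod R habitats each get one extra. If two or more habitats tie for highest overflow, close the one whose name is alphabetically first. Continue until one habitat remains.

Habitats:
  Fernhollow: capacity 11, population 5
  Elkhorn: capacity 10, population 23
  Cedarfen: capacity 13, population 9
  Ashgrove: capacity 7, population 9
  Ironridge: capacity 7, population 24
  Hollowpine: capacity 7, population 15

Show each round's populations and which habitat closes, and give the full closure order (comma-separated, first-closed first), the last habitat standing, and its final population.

Round 1: Ashgrove=9 Cedarfen=9 Elkhorn=23 Fernhollow=5 Hollowpine=15 Ironridge=24 → close Ironridge (overflow 17)
  24÷5 = 4 each, +1 to first 4
Round 2: Ashgrove=14 Cedarfen=14 Elkhorn=28 Fernhollow=10 Hollowpine=19 → close Elkhorn (overflow 18)
  28÷4 = 7 each, +1 to first 0
Round 3: Ashgrove=21 Cedarfen=21 Fernhollow=17 Hollowpine=26 → close Hollowpine (overflow 19)
  26÷3 = 8 each, +1 to first 2
Round 4: Ashgrove=30 Cedarfen=30 Fernhollow=25 → close Ashgrove (overflow 23)
  30÷2 = 15 each, +1 to first 0
Round 5: Cedarfen=45 Fernhollow=40 → close Cedarfen (overflow 32)
  45÷1 = 45 each, +1 to first 0

Closure order: Ironridge, Elkhorn, Hollowpine, Ashgrove, Cedarfen
Last habitat: Fernhollow with 85 animals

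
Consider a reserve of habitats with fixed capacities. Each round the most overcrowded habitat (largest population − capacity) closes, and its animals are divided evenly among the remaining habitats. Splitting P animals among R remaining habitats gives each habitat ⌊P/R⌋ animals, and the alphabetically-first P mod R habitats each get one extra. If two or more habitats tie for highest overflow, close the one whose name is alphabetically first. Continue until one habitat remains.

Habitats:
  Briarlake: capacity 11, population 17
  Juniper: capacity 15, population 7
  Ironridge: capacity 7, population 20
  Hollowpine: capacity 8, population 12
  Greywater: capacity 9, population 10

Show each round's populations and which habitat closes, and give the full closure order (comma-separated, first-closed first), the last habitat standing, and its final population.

Closure order: Ironridge, Briarlake, Hollowpine, Greywater
Last habitat: Juniper with 66 animals

Round 1: Briarlake=17 Greywater=10 Hollowpine=12 Ironridge=20 Juniper=7 → close Ironridge (overflow 13)
  20÷4 = 5 each, +1 to first 0
Round 2: Briarlake=22 Greywater=15 Hollowpine=17 Juniper=12 → close Briarlake (overflow 11)
  22÷3 = 7 each, +1 to first 1
Round 3: Greywater=23 Hollowpine=24 Juniper=19 → close Hollowpine (overflow 16)
  24÷2 = 12 each, +1 to first 0
Round 4: Greywater=35 Juniper=31 → close Greywater (overflow 26)
  35÷1 = 35 each, +1 to first 0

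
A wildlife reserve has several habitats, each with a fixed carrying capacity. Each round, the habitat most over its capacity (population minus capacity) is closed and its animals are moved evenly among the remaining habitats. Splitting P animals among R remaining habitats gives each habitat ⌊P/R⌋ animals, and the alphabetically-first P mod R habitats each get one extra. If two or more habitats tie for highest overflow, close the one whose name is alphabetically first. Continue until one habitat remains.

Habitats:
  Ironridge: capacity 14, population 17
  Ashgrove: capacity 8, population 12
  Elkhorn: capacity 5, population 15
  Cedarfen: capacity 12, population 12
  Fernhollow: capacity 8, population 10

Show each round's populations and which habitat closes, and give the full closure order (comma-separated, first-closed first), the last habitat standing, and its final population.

Closure order: Elkhorn, Ashgrove, Fernhollow, Cedarfen
Last habitat: Ironridge with 66 animals

Round 1: Ashgrove=12 Cedarfen=12 Elkhorn=15 Fernhollow=10 Ironridge=17 → close Elkhorn (overflow 10)
  15÷4 = 3 each, +1 to first 3
Round 2: Ashgrove=16 Cedarfen=16 Fernhollow=14 Ironridge=20 → close Ashgrove (overflow 8)
  16÷3 = 5 each, +1 to first 1
Round 3: Cedarfen=22 Fernhollow=19 Ironridge=25 → close Fernhollow (overflow 11)
  19÷2 = 9 each, +1 to first 1
Round 4: Cedarfen=32 Ironridge=34 → close Cedarfen (overflow 20)
  32÷1 = 32 each, +1 to first 0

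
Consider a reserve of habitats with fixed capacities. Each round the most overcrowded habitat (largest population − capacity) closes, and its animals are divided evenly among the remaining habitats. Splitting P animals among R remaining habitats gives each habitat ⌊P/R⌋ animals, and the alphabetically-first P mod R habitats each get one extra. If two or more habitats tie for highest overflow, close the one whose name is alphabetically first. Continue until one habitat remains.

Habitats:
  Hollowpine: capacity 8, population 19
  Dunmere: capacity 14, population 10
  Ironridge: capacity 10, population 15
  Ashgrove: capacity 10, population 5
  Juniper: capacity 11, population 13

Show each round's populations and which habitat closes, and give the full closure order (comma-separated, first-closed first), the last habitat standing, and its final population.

Round 1: Ashgrove=5 Dunmere=10 Hollowpine=19 Ironridge=15 Juniper=13 → close Hollowpine (overflow 11)
  19÷4 = 4 each, +1 to first 3
Round 2: Ashgrove=10 Dunmere=15 Ironridge=20 Juniper=17 → close Ironridge (overflow 10)
  20÷3 = 6 each, +1 to first 2
Round 3: Ashgrove=17 Dunmere=22 Juniper=23 → close Juniper (overflow 12)
  23÷2 = 11 each, +1 to first 1
Round 4: Ashgrove=29 Dunmere=33 → close Ashgrove (overflow 19)
  29÷1 = 29 each, +1 to first 0

Closure order: Hollowpine, Ironridge, Juniper, Ashgrove
Last habitat: Dunmere with 62 animals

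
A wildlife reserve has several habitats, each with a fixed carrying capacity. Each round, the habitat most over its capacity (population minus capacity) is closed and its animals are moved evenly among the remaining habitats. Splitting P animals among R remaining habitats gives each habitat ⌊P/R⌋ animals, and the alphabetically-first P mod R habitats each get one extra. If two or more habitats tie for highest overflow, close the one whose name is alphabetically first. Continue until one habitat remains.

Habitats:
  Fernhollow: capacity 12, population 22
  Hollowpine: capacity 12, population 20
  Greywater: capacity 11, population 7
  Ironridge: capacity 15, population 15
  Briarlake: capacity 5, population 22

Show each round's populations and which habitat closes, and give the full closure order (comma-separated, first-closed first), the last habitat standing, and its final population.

Closure order: Briarlake, Fernhollow, Hollowpine, Ironridge
Last habitat: Greywater with 86 animals

Round 1: Briarlake=22 Fernhollow=22 Greywater=7 Hollowpine=20 Ironridge=15 → close Briarlake (overflow 17)
  22÷4 = 5 each, +1 to first 2
Round 2: Fernhollow=28 Greywater=13 Hollowpine=25 Ironridge=20 → close Fernhollow (overflow 16)
  28÷3 = 9 each, +1 to first 1
Round 3: Greywater=23 Hollowpine=34 Ironridge=29 → close Hollowpine (overflow 22)
  34÷2 = 17 each, +1 to first 0
Round 4: Greywater=40 Ironridge=46 → close Ironridge (overflow 31)
  46÷1 = 46 each, +1 to first 0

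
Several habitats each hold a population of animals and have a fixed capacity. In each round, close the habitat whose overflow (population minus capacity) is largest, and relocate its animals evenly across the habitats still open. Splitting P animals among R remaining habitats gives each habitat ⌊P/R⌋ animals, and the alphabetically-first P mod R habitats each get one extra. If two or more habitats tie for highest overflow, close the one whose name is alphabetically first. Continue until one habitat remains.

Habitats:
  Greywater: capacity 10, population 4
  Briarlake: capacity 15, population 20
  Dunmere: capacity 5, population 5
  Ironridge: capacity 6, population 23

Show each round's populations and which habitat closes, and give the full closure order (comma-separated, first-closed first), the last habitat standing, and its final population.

Round 1: Briarlake=20 Dunmere=5 Greywater=4 Ironridge=23 → close Ironridge (overflow 17)
  23÷3 = 7 each, +1 to first 2
Round 2: Briarlake=28 Dunmere=13 Greywater=11 → close Briarlake (overflow 13)
  28÷2 = 14 each, +1 to first 0
Round 3: Dunmere=27 Greywater=25 → close Dunmere (overflow 22)
  27÷1 = 27 each, +1 to first 0

Closure order: Ironridge, Briarlake, Dunmere
Last habitat: Greywater with 52 animals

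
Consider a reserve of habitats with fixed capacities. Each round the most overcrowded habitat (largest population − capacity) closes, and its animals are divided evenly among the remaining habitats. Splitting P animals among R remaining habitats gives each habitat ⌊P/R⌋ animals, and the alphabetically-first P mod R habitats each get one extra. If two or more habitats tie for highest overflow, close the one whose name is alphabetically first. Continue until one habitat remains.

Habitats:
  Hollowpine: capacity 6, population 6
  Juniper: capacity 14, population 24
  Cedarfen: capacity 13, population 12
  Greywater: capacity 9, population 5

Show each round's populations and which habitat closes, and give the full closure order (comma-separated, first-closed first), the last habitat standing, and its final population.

Round 1: Cedarfen=12 Greywater=5 Hollowpine=6 Juniper=24 → close Juniper (overflow 10)
  24÷3 = 8 each, +1 to first 0
Round 2: Cedarfen=20 Greywater=13 Hollowpine=14 → close Hollowpine (overflow 8)
  14÷2 = 7 each, +1 to first 0
Round 3: Cedarfen=27 Greywater=20 → close Cedarfen (overflow 14)
  27÷1 = 27 each, +1 to first 0

Closure order: Juniper, Hollowpine, Cedarfen
Last habitat: Greywater with 47 animals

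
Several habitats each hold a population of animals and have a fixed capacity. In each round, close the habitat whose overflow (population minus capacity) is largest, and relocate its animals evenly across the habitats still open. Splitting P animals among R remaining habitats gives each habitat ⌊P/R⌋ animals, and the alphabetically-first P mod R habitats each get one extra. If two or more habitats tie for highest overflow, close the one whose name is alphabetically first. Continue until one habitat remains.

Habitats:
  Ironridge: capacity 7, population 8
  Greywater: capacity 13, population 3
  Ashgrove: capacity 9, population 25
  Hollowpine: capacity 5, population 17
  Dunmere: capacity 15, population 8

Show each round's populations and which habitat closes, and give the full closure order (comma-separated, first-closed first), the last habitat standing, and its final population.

Closure order: Ashgrove, Hollowpine, Ironridge, Dunmere
Last habitat: Greywater with 61 animals

Round 1: Ashgrove=25 Dunmere=8 Greywater=3 Hollowpine=17 Ironridge=8 → close Ashgrove (overflow 16)
  25÷4 = 6 each, +1 to first 1
Round 2: Dunmere=15 Greywater=9 Hollowpine=23 Ironridge=14 → close Hollowpine (overflow 18)
  23÷3 = 7 each, +1 to first 2
Round 3: Dunmere=23 Greywater=17 Ironridge=21 → close Ironridge (overflow 14)
  21÷2 = 10 each, +1 to first 1
Round 4: Dunmere=34 Greywater=27 → close Dunmere (overflow 19)
  34÷1 = 34 each, +1 to first 0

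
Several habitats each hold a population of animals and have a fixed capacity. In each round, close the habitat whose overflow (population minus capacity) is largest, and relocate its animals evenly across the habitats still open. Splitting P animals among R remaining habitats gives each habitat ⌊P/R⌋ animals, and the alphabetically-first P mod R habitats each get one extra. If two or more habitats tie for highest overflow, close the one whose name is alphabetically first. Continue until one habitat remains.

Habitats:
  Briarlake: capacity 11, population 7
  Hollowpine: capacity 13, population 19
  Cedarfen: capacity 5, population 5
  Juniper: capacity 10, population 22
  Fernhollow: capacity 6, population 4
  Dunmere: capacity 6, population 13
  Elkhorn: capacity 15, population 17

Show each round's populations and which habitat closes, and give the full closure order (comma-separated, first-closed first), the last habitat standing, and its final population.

Round 1: Briarlake=7 Cedarfen=5 Dunmere=13 Elkhorn=17 Fernhollow=4 Hollowpine=19 Juniper=22 → close Juniper (overflow 12)
  22÷6 = 3 each, +1 to first 4
Round 2: Briarlake=11 Cedarfen=9 Dunmere=17 Elkhorn=21 Fernhollow=7 Hollowpine=22 → close Dunmere (overflow 11)
  17÷5 = 3 each, +1 to first 2
Round 3: Briarlake=15 Cedarfen=13 Elkhorn=24 Fernhollow=10 Hollowpine=25 → close Hollowpine (overflow 12)
  25÷4 = 6 each, +1 to first 1
Round 4: Briarlake=22 Cedarfen=19 Elkhorn=30 Fernhollow=16 → close Elkhorn (overflow 15)
  30÷3 = 10 each, +1 to first 0
Round 5: Briarlake=32 Cedarfen=29 Fernhollow=26 → close Cedarfen (overflow 24)
  29÷2 = 14 each, +1 to first 1
Round 6: Briarlake=47 Fernhollow=40 → close Briarlake (overflow 36)
  47÷1 = 47 each, +1 to first 0

Closure order: Juniper, Dunmere, Hollowpine, Elkhorn, Cedarfen, Briarlake
Last habitat: Fernhollow with 87 animals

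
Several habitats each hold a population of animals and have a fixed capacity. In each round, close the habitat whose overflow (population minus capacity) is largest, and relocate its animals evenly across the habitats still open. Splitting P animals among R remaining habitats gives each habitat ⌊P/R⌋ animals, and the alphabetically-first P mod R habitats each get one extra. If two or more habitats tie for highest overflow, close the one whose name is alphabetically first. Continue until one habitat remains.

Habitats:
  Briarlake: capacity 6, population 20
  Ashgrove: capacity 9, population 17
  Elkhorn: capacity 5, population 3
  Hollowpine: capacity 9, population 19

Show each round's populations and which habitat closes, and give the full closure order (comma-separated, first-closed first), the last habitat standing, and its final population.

Closure order: Briarlake, Hollowpine, Ashgrove
Last habitat: Elkhorn with 59 animals

Round 1: Ashgrove=17 Briarlake=20 Elkhorn=3 Hollowpine=19 → close Briarlake (overflow 14)
  20÷3 = 6 each, +1 to first 2
Round 2: Ashgrove=24 Elkhorn=10 Hollowpine=25 → close Hollowpine (overflow 16)
  25÷2 = 12 each, +1 to first 1
Round 3: Ashgrove=37 Elkhorn=22 → close Ashgrove (overflow 28)
  37÷1 = 37 each, +1 to first 0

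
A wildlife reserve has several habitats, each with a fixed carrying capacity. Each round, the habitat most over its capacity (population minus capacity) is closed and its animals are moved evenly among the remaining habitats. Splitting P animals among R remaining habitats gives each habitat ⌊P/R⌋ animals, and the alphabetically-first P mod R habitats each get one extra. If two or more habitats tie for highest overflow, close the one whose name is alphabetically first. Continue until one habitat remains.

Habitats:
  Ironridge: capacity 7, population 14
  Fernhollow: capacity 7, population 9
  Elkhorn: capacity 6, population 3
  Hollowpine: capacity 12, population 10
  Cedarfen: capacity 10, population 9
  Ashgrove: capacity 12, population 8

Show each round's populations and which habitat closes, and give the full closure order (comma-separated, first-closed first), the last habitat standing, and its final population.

Round 1: Ashgrove=8 Cedarfen=9 Elkhorn=3 Fernhollow=9 Hollowpine=10 Ironridge=14 → close Ironridge (overflow 7)
  14÷5 = 2 each, +1 to first 4
Round 2: Ashgrove=11 Cedarfen=12 Elkhorn=6 Fernhollow=12 Hollowpine=12 → close Fernhollow (overflow 5)
  12÷4 = 3 each, +1 to first 0
Round 3: Ashgrove=14 Cedarfen=15 Elkhorn=9 Hollowpine=15 → close Cedarfen (overflow 5)
  15÷3 = 5 each, +1 to first 0
Round 4: Ashgrove=19 Elkhorn=14 Hollowpine=20 → close Elkhorn (overflow 8)
  14÷2 = 7 each, +1 to first 0
Round 5: Ashgrove=26 Hollowpine=27 → close Hollowpine (overflow 15)
  27÷1 = 27 each, +1 to first 0

Closure order: Ironridge, Fernhollow, Cedarfen, Elkhorn, Hollowpine
Last habitat: Ashgrove with 53 animals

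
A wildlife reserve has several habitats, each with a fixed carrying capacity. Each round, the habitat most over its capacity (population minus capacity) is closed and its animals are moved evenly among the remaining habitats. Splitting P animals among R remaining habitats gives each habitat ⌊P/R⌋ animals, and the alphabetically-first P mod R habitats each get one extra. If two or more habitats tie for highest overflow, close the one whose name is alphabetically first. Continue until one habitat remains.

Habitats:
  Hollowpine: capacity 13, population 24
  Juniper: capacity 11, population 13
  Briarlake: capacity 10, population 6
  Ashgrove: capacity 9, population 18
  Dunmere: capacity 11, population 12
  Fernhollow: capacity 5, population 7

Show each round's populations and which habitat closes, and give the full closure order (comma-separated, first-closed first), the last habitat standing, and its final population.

Closure order: Hollowpine, Ashgrove, Fernhollow, Dunmere, Juniper
Last habitat: Briarlake with 80 animals

Round 1: Ashgrove=18 Briarlake=6 Dunmere=12 Fernhollow=7 Hollowpine=24 Juniper=13 → close Hollowpine (overflow 11)
  24÷5 = 4 each, +1 to first 4
Round 2: Ashgrove=23 Briarlake=11 Dunmere=17 Fernhollow=12 Juniper=17 → close Ashgrove (overflow 14)
  23÷4 = 5 each, +1 to first 3
Round 3: Briarlake=17 Dunmere=23 Fernhollow=18 Juniper=22 → close Fernhollow (overflow 13)
  18÷3 = 6 each, +1 to first 0
Round 4: Briarlake=23 Dunmere=29 Juniper=28 → close Dunmere (overflow 18)
  29÷2 = 14 each, +1 to first 1
Round 5: Briarlake=38 Juniper=42 → close Juniper (overflow 31)
  42÷1 = 42 each, +1 to first 0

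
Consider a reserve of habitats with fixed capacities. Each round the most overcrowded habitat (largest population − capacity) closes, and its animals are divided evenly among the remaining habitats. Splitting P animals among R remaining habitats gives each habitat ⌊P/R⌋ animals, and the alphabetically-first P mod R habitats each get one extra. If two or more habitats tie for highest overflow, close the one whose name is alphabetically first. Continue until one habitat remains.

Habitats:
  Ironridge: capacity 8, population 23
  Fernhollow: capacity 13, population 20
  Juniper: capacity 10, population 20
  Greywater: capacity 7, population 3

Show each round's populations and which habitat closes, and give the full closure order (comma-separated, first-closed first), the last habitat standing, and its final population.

Round 1: Fernhollow=20 Greywater=3 Ironridge=23 Juniper=20 → close Ironridge (overflow 15)
  23÷3 = 7 each, +1 to first 2
Round 2: Fernhollow=28 Greywater=11 Juniper=27 → close Juniper (overflow 17)
  27÷2 = 13 each, +1 to first 1
Round 3: Fernhollow=42 Greywater=24 → close Fernhollow (overflow 29)
  42÷1 = 42 each, +1 to first 0

Closure order: Ironridge, Juniper, Fernhollow
Last habitat: Greywater with 66 animals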